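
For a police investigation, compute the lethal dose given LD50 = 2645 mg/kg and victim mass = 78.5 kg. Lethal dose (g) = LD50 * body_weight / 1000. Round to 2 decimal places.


Lethal dose calculation:
Lethal dose = LD50 * body_weight / 1000
= 2645 * 78.5 / 1000
= 207632.5 / 1000
= 207.63 g

207.63


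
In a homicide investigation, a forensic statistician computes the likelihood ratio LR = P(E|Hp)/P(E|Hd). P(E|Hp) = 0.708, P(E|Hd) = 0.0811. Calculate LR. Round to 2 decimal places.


Likelihood ratio calculation:
LR = P(E|Hp) / P(E|Hd)
LR = 0.708 / 0.0811
LR = 8.73

8.73


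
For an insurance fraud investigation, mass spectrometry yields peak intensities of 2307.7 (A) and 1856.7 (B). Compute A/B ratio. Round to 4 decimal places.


Spectral peak ratio:
Peak A = 2307.7 counts
Peak B = 1856.7 counts
Ratio = 2307.7 / 1856.7 = 1.2429

1.2429


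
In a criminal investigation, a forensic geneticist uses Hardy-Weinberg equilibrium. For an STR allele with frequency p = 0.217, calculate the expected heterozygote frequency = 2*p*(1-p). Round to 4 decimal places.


Hardy-Weinberg heterozygote frequency:
q = 1 - p = 1 - 0.217 = 0.783
2pq = 2 * 0.217 * 0.783 = 0.3398

0.3398


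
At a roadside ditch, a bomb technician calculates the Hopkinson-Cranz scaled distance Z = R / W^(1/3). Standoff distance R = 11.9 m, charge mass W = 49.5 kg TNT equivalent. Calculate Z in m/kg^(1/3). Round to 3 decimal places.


Scaled distance calculation:
W^(1/3) = 49.5^(1/3) = 3.67171
Z = R / W^(1/3) = 11.9 / 3.67171
Z = 3.241 m/kg^(1/3)

3.241


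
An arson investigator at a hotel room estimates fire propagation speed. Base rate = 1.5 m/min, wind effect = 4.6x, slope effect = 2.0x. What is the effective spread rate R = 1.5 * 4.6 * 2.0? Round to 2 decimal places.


Fire spread rate calculation:
R = R0 * wind_factor * slope_factor
= 1.5 * 4.6 * 2.0
= 6.9 * 2.0
= 13.80 m/min

13.80


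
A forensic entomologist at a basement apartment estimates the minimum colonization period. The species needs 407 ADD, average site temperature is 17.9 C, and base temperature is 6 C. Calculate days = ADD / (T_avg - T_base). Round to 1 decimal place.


Insect development time:
Effective temperature = avg_temp - T_base = 17.9 - 6 = 11.9 C
Days = ADD / effective_temp = 407 / 11.9 = 34.2 days

34.2


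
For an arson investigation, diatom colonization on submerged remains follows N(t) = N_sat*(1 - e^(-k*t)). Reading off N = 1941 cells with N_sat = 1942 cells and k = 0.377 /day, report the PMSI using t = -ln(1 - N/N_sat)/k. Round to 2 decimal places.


PMSI from diatom colonization curve:
N / N_sat = 1941 / 1942 = 0.999485
1 - N/N_sat = 0.000515
ln(1 - N/N_sat) = -7.571344
t = -ln(1 - N/N_sat) / k = -(-7.571344) / 0.377 = 20.08 days

20.08


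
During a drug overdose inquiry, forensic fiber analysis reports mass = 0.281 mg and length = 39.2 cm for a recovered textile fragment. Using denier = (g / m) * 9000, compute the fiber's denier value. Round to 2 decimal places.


Denier calculation:
Mass in grams = 0.281 mg / 1000 = 0.000281 g
Length in meters = 39.2 cm / 100 = 0.392 m
Linear density = mass / length = 0.000281 / 0.392 = 0.00071684 g/m
Denier = (g/m) * 9000 = 0.00071684 * 9000 = 6.45

6.45


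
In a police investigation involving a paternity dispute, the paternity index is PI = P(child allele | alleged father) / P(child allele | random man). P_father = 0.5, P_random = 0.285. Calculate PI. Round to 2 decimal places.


Paternity Index calculation:
PI = P(allele|father) / P(allele|random)
PI = 0.5 / 0.285
PI = 1.75

1.75


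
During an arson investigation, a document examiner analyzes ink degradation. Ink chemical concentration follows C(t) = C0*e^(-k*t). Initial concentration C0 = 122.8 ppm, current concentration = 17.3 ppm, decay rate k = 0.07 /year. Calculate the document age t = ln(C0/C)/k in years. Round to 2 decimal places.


Document age estimation:
C0/C = 122.8 / 17.3 = 7.098266
ln(C0/C) = 1.959851
t = 1.959851 / 0.07 = 28.00 years

28.00


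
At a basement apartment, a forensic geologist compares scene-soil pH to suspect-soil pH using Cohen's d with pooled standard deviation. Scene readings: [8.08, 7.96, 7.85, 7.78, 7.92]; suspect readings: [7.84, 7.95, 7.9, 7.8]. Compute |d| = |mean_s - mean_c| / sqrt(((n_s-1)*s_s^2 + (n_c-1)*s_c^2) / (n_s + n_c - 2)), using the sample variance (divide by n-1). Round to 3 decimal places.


Pooled-variance Cohen's d for soil pH comparison:
Scene mean = 39.59 / 5 = 7.918
Suspect mean = 31.49 / 4 = 7.8725
Scene sample variance s_s^2 = 0.01292
Suspect sample variance s_c^2 = 0.004358
Pooled variance = ((n_s-1)*s_s^2 + (n_c-1)*s_c^2) / (n_s + n_c - 2) = 0.009251
Pooled SD = sqrt(0.009251) = 0.096182
Mean difference = 0.0455
|d| = |0.0455| / 0.096182 = 0.473

0.473


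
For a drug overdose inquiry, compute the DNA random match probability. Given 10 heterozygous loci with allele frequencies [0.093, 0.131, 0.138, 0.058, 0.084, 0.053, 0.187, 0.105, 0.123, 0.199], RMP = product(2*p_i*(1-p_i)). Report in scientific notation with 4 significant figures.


Computing RMP for 10 loci:
Locus 1: 2 * 0.093 * 0.907 = 0.168702
Locus 2: 2 * 0.131 * 0.869 = 0.227678
Locus 3: 2 * 0.138 * 0.862 = 0.237912
Locus 4: 2 * 0.058 * 0.942 = 0.109272
Locus 5: 2 * 0.084 * 0.916 = 0.153888
Locus 6: 2 * 0.053 * 0.947 = 0.100382
Locus 7: 2 * 0.187 * 0.813 = 0.304062
Locus 8: 2 * 0.105 * 0.895 = 0.18795
Locus 9: 2 * 0.123 * 0.877 = 0.215742
Locus 10: 2 * 0.199 * 0.801 = 0.318798
RMP = 6.063e-08

6.063e-08


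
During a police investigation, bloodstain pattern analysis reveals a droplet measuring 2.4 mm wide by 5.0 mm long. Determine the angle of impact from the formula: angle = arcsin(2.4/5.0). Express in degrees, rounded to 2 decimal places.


Blood spatter impact angle calculation:
width / length = 2.4 / 5.0 = 0.48
angle = arcsin(0.48)
angle = 28.69 degrees

28.69


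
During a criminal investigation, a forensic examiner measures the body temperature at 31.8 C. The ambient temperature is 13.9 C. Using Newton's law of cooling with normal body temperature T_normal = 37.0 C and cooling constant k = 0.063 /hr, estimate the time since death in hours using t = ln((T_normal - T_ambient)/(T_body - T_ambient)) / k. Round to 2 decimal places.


Using Newton's law of cooling:
t = ln((T_normal - T_ambient) / (T_body - T_ambient)) / k
T_normal - T_ambient = 23.1
T_body - T_ambient = 17.9
Ratio = 1.290503
ln(ratio) = 0.255032
t = 0.255032 / 0.063 = 4.05 hours

4.05


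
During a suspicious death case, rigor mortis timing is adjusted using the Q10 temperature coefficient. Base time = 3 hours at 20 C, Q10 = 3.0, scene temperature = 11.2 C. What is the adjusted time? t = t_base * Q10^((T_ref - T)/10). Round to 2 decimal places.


Rigor mortis time adjustment:
Exponent = (T_ref - T_actual) / 10 = (20 - 11.2) / 10 = 0.88
Q10 factor = 3.0^0.88 = 2.62946
t_adjusted = 3 * 2.62946 = 7.89 hours

7.89


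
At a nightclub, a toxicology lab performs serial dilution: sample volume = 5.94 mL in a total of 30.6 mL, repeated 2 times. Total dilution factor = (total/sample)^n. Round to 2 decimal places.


Dilution factor calculation:
Single dilution = V_total / V_sample = 30.6 / 5.94 ≈ 5.151515
Number of dilutions = 2
Total DF = (30.6 / 5.94)^2 (full precision, rounded at the end) = 26.54

26.54


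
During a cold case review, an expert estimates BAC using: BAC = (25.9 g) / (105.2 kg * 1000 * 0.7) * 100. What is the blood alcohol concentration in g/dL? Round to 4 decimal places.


Applying the Widmark formula:
BAC = (dose_g / (body_wt * 1000 * r)) * 100
Denominator = 105.2 * 1000 * 0.7 = 73640
BAC = (25.9 / 73640) * 100
BAC = 0.0352 g/dL

0.0352


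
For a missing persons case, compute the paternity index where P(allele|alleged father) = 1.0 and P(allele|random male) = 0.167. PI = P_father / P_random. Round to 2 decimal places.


Paternity Index calculation:
PI = P(allele|father) / P(allele|random)
PI = 1.0 / 0.167
PI = 5.99

5.99


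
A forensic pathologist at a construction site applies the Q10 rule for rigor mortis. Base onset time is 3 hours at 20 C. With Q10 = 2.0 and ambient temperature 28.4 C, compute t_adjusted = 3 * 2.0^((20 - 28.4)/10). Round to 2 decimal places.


Rigor mortis time adjustment:
Exponent = (T_ref - T_actual) / 10 = (20 - 28.4) / 10 = -0.84
Q10 factor = 2.0^-0.84 = 0.55864
t_adjusted = 3 * 0.55864 = 1.68 hours

1.68


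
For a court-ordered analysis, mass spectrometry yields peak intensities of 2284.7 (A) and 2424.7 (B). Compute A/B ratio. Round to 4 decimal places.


Spectral peak ratio:
Peak A = 2284.7 counts
Peak B = 2424.7 counts
Ratio = 2284.7 / 2424.7 = 0.9423

0.9423


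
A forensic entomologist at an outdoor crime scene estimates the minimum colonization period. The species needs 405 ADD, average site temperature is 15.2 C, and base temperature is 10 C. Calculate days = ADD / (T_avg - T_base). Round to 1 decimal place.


Insect development time:
Effective temperature = avg_temp - T_base = 15.2 - 10 = 5.2 C
Days = ADD / effective_temp = 405 / 5.2 = 77.9 days

77.9


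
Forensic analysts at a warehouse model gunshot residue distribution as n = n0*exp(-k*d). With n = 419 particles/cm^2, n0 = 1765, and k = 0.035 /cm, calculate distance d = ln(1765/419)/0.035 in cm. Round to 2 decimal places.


GSR distance calculation:
n0/n = 1765 / 419 = 4.212411
ln(n0/n) = 1.438035
d = 1.438035 / 0.035 = 41.09 cm

41.09


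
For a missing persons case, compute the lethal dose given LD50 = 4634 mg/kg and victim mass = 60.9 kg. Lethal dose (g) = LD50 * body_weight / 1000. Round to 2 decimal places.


Lethal dose calculation:
Lethal dose = LD50 * body_weight / 1000
= 4634 * 60.9 / 1000
= 282210.6 / 1000
= 282.21 g

282.21


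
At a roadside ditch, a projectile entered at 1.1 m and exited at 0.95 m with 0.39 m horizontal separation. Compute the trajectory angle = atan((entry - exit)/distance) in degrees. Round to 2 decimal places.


Bullet trajectory angle:
Height difference = 1.1 - 0.95 = 0.15 m
angle = atan(0.15 / 0.39)
angle = atan(0.384615)
angle = 21.04 degrees

21.04


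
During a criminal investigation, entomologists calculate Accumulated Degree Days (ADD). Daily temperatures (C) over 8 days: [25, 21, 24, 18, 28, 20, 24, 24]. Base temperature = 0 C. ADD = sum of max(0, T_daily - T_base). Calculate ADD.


Computing ADD day by day:
Day 1: max(0, 25 - 0) = 25
Day 2: max(0, 21 - 0) = 21
Day 3: max(0, 24 - 0) = 24
Day 4: max(0, 18 - 0) = 18
Day 5: max(0, 28 - 0) = 28
Day 6: max(0, 20 - 0) = 20
Day 7: max(0, 24 - 0) = 24
Day 8: max(0, 24 - 0) = 24
Total ADD = 184

184


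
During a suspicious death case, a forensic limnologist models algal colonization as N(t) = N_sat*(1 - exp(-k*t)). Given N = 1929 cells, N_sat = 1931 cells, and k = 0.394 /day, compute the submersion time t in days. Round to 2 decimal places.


PMSI from diatom colonization curve:
N / N_sat = 1929 / 1931 = 0.998964
1 - N/N_sat = 0.001036
ln(1 - N/N_sat) = -6.872388
t = -ln(1 - N/N_sat) / k = -(-6.872388) / 0.394 = 17.44 days

17.44


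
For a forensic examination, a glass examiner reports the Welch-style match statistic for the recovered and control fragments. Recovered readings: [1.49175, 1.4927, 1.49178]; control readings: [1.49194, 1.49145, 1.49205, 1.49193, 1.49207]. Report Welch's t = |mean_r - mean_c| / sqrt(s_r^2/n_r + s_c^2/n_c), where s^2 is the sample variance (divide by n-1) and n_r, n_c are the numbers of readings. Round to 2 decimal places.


Welch's t-criterion for glass RI comparison:
Recovered mean = sum / n_r = 4.47623 / 3 = 1.4920767
Control mean = sum / n_c = 7.45944 / 5 = 1.491888
Recovered sample variance s_r^2 = 2.91633e-07
Control sample variance s_c^2 = 6.392e-08
Welch SE (unpooled) = sqrt(s_r^2/n_r + s_c^2/n_c) = sqrt(9.72111e-08 + 1.2784e-08) = sqrt(1.09995e-07) = 0.000331655
|mean_r - mean_c| = 0.000188667
t = 0.000188667 / 0.000331655 = 0.57

0.57


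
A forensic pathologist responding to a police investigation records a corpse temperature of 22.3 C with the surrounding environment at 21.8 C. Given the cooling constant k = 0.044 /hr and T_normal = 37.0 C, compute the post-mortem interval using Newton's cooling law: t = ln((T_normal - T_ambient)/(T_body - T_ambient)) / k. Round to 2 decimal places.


Using Newton's law of cooling:
t = ln((T_normal - T_ambient) / (T_body - T_ambient)) / k
T_normal - T_ambient = 15.2
T_body - T_ambient = 0.5
Ratio = 30.4
ln(ratio) = 3.414443
t = 3.414443 / 0.044 = 77.60 hours

77.60


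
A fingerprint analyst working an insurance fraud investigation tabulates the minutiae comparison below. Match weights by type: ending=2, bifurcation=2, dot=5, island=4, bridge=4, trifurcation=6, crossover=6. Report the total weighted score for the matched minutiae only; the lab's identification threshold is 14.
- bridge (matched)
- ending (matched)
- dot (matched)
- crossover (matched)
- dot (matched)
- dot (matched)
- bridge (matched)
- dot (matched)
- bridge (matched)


Weighted minutiae match score:
  bridge: matched, +4 (running total 4)
  ending: matched, +2 (running total 6)
  dot: matched, +5 (running total 11)
  crossover: matched, +6 (running total 17)
  dot: matched, +5 (running total 22)
  dot: matched, +5 (running total 27)
  bridge: matched, +4 (running total 31)
  dot: matched, +5 (running total 36)
  bridge: matched, +4 (running total 40)
Total score = 40
Threshold = 14; verdict = identification

40


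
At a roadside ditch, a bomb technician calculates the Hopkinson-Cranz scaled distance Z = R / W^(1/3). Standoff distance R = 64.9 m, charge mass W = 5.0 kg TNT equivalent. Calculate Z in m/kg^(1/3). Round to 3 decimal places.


Scaled distance calculation:
W^(1/3) = 5.0^(1/3) = 1.709976
Z = R / W^(1/3) = 64.9 / 1.709976
Z = 37.954 m/kg^(1/3)

37.954


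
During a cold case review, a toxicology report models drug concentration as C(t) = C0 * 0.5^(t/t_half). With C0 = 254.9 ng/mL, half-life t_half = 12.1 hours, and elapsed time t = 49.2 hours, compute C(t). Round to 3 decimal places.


Drug concentration decay:
Number of half-lives = t / t_half = 49.2 / 12.1 = 4.066116
Decay factor = 0.5^4.066116 = 0.05970038
C(t) = 254.9 * 0.05970038 = 15.218 ng/mL

15.218


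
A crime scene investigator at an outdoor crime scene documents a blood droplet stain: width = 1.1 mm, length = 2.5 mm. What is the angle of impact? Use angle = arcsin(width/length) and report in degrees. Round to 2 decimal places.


Blood spatter impact angle calculation:
width / length = 1.1 / 2.5 = 0.44
angle = arcsin(0.44)
angle = 26.10 degrees

26.10


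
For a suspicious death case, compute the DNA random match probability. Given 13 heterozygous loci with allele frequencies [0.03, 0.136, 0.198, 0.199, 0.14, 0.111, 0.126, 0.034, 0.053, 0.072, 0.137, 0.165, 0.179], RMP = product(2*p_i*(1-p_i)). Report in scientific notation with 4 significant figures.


Computing RMP for 13 loci:
Locus 1: 2 * 0.03 * 0.97 = 0.0582
Locus 2: 2 * 0.136 * 0.864 = 0.235008
Locus 3: 2 * 0.198 * 0.802 = 0.317592
Locus 4: 2 * 0.199 * 0.801 = 0.318798
Locus 5: 2 * 0.14 * 0.86 = 0.2408
Locus 6: 2 * 0.111 * 0.889 = 0.197358
Locus 7: 2 * 0.126 * 0.874 = 0.220248
Locus 8: 2 * 0.034 * 0.966 = 0.065688
Locus 9: 2 * 0.053 * 0.947 = 0.100382
Locus 10: 2 * 0.072 * 0.928 = 0.133632
Locus 11: 2 * 0.137 * 0.863 = 0.236462
Locus 12: 2 * 0.165 * 0.835 = 0.27555
Locus 13: 2 * 0.179 * 0.821 = 0.293918
RMP = 2.446e-10

2.446e-10


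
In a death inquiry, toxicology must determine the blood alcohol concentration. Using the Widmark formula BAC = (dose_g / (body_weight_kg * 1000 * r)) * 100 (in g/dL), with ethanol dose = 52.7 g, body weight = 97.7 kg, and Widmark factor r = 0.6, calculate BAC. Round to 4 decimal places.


Applying the Widmark formula:
BAC = (dose_g / (body_wt * 1000 * r)) * 100
Denominator = 97.7 * 1000 * 0.6 = 58620
BAC = (52.7 / 58620) * 100
BAC = 0.0899 g/dL

0.0899


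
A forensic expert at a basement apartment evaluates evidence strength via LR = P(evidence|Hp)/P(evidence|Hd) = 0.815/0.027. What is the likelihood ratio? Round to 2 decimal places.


Likelihood ratio calculation:
LR = P(E|Hp) / P(E|Hd)
LR = 0.815 / 0.027
LR = 30.19

30.19


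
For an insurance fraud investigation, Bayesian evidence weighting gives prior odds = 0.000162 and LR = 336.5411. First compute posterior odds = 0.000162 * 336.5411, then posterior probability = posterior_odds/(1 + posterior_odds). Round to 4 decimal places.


Bayesian evidence evaluation:
Posterior odds = prior_odds * LR = 0.000162 * 336.5411 = 0.05451966
Posterior probability = posterior_odds / (1 + posterior_odds)
= 0.05451966 / (1 + 0.05451966)
= 0.05451966 / 1.05451966
= 0.0517

0.0517


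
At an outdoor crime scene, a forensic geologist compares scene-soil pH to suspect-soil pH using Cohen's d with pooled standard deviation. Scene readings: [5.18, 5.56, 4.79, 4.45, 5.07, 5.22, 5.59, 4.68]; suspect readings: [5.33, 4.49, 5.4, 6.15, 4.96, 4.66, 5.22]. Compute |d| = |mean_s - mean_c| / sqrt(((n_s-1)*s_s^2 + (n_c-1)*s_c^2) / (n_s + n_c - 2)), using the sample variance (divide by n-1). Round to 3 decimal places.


Pooled-variance Cohen's d for soil pH comparison:
Scene mean = 40.54 / 8 = 5.0675
Suspect mean = 36.21 / 7 = 5.172857
Scene sample variance s_s^2 = 0.165707
Suspect sample variance s_c^2 = 0.301324
Pooled variance = ((n_s-1)*s_s^2 + (n_c-1)*s_c^2) / (n_s + n_c - 2) = 0.228299
Pooled SD = sqrt(0.228299) = 0.477806
Mean difference = -0.105357
|d| = |-0.105357| / 0.477806 = 0.221

0.221


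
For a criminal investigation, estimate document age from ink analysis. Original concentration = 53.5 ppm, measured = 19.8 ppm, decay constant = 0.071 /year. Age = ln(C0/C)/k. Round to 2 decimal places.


Document age estimation:
C0/C = 53.5 / 19.8 = 2.70202
ln(C0/C) = 0.994
t = 0.994 / 0.071 = 14.00 years

14.00


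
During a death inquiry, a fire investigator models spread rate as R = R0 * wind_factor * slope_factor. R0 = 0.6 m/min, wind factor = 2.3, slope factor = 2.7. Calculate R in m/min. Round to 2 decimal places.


Fire spread rate calculation:
R = R0 * wind_factor * slope_factor
= 0.6 * 2.3 * 2.7
= 1.38 * 2.7
= 3.73 m/min

3.73


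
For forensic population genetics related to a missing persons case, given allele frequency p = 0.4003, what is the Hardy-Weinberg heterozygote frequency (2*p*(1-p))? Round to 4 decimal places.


Hardy-Weinberg heterozygote frequency:
q = 1 - p = 1 - 0.4003 = 0.5997
2pq = 2 * 0.4003 * 0.5997 = 0.4801

0.4801


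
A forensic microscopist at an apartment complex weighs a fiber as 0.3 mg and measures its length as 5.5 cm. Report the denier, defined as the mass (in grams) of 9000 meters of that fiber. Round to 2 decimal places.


Denier calculation:
Mass in grams = 0.3 mg / 1000 = 0.0003 g
Length in meters = 5.5 cm / 100 = 0.055 m
Linear density = mass / length = 0.0003 / 0.055 = 0.00545455 g/m
Denier = (g/m) * 9000 = 0.00545455 * 9000 = 49.09

49.09


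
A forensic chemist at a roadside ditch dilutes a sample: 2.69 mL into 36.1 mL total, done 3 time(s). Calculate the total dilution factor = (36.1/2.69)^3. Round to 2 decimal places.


Dilution factor calculation:
Single dilution = V_total / V_sample = 36.1 / 2.69 ≈ 13.420074
Number of dilutions = 3
Total DF = (36.1 / 2.69)^3 (full precision, rounded at the end) = 2416.93

2416.93


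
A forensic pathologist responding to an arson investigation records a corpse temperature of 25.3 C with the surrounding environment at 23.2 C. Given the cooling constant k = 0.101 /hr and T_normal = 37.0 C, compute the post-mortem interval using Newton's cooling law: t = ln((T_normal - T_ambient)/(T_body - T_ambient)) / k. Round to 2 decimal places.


Using Newton's law of cooling:
t = ln((T_normal - T_ambient) / (T_body - T_ambient)) / k
T_normal - T_ambient = 13.8
T_body - T_ambient = 2.1
Ratio = 6.571429
ln(ratio) = 1.882731
t = 1.882731 / 0.101 = 18.64 hours

18.64


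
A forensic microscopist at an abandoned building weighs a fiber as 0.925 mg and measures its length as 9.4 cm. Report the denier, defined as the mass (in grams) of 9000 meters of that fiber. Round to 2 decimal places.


Denier calculation:
Mass in grams = 0.925 mg / 1000 = 0.000925 g
Length in meters = 9.4 cm / 100 = 0.094 m
Linear density = mass / length = 0.000925 / 0.094 = 0.00984043 g/m
Denier = (g/m) * 9000 = 0.00984043 * 9000 = 88.56

88.56


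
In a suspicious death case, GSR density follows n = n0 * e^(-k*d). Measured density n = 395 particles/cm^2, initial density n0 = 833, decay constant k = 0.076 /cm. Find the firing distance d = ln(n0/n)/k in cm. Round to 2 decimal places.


GSR distance calculation:
n0/n = 833 / 395 = 2.108861
ln(n0/n) = 0.746148
d = 0.746148 / 0.076 = 9.82 cm

9.82


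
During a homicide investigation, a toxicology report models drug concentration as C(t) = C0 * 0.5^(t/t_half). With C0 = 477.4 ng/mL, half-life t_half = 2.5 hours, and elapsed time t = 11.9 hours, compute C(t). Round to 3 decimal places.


Drug concentration decay:
Number of half-lives = t / t_half = 11.9 / 2.5 = 4.76
Decay factor = 0.5^4.76 = 0.03690602
C(t) = 477.4 * 0.03690602 = 17.619 ng/mL

17.619


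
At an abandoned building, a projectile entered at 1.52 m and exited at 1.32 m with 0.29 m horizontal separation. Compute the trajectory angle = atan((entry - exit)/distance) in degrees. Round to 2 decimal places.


Bullet trajectory angle:
Height difference = 1.52 - 1.32 = 0.2 m
angle = atan(0.2 / 0.29)
angle = atan(0.689655)
angle = 34.59 degrees

34.59


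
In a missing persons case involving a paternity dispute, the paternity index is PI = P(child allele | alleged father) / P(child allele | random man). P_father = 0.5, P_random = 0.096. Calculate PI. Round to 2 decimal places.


Paternity Index calculation:
PI = P(allele|father) / P(allele|random)
PI = 0.5 / 0.096
PI = 5.21

5.21


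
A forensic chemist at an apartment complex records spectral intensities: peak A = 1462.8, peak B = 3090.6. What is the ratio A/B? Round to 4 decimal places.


Spectral peak ratio:
Peak A = 1462.8 counts
Peak B = 3090.6 counts
Ratio = 1462.8 / 3090.6 = 0.4733

0.4733


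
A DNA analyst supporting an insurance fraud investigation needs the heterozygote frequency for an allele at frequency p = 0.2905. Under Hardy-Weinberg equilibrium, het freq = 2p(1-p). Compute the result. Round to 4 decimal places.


Hardy-Weinberg heterozygote frequency:
q = 1 - p = 1 - 0.2905 = 0.7095
2pq = 2 * 0.2905 * 0.7095 = 0.4122

0.4122


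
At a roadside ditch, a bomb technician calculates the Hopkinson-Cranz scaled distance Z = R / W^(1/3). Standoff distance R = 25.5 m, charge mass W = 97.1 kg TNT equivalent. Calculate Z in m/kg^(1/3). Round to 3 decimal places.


Scaled distance calculation:
W^(1/3) = 97.1^(1/3) = 4.596279
Z = R / W^(1/3) = 25.5 / 4.596279
Z = 5.548 m/kg^(1/3)

5.548


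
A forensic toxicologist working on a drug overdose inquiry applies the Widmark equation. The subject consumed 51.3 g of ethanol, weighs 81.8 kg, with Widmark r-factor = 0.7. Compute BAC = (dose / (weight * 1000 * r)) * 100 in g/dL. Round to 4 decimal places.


Applying the Widmark formula:
BAC = (dose_g / (body_wt * 1000 * r)) * 100
Denominator = 81.8 * 1000 * 0.7 = 57260
BAC = (51.3 / 57260) * 100
BAC = 0.0896 g/dL

0.0896


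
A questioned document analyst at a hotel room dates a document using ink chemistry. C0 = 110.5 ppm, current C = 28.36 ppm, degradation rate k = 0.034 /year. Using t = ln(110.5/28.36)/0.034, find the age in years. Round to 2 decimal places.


Document age estimation:
C0/C = 110.5 / 28.36 = 3.896333
ln(C0/C) = 1.360036
t = 1.360036 / 0.034 = 40.00 years

40.00


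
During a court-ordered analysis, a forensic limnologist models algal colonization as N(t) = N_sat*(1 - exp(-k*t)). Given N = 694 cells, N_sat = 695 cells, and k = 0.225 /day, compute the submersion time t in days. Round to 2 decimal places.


PMSI from diatom colonization curve:
N / N_sat = 694 / 695 = 0.998561
1 - N/N_sat = 0.001439
ln(1 - N/N_sat) = -6.543807
t = -ln(1 - N/N_sat) / k = -(-6.543807) / 0.225 = 29.08 days

29.08


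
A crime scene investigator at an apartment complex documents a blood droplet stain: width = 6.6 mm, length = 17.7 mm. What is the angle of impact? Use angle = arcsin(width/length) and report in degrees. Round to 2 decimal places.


Blood spatter impact angle calculation:
width / length = 6.6 / 17.7 = 0.372881
angle = arcsin(0.372881)
angle = 21.89 degrees

21.89


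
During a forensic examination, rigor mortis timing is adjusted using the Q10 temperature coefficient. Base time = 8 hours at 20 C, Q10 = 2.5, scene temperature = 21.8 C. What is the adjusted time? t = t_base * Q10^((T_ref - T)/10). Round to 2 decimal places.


Rigor mortis time adjustment:
Exponent = (T_ref - T_actual) / 10 = (20 - 21.8) / 10 = -0.18
Q10 factor = 2.5^-0.18 = 0.84795
t_adjusted = 8 * 0.84795 = 6.78 hours

6.78


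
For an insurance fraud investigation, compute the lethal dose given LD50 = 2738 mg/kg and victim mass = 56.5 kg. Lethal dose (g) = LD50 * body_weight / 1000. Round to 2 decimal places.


Lethal dose calculation:
Lethal dose = LD50 * body_weight / 1000
= 2738 * 56.5 / 1000
= 154697 / 1000
= 154.70 g

154.70


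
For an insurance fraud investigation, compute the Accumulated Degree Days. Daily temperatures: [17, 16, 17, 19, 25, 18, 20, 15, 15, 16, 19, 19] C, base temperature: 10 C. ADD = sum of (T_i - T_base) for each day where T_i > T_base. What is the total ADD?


Computing ADD day by day:
Day 1: max(0, 17 - 10) = 7
Day 2: max(0, 16 - 10) = 6
Day 3: max(0, 17 - 10) = 7
Day 4: max(0, 19 - 10) = 9
Day 5: max(0, 25 - 10) = 15
Day 6: max(0, 18 - 10) = 8
Day 7: max(0, 20 - 10) = 10
Day 8: max(0, 15 - 10) = 5
Day 9: max(0, 15 - 10) = 5
Day 10: max(0, 16 - 10) = 6
Day 11: max(0, 19 - 10) = 9
Day 12: max(0, 19 - 10) = 9
Total ADD = 96

96


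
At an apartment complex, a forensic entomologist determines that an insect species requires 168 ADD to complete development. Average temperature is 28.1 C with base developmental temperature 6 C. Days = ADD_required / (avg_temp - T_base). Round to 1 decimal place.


Insect development time:
Effective temperature = avg_temp - T_base = 28.1 - 6 = 22.1 C
Days = ADD / effective_temp = 168 / 22.1 = 7.6 days

7.6


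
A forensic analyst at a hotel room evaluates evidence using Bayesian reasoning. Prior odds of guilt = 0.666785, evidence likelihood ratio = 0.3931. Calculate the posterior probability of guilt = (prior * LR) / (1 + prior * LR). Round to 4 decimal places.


Bayesian evidence evaluation:
Posterior odds = prior_odds * LR = 0.666785 * 0.3931 = 0.2621132
Posterior probability = posterior_odds / (1 + posterior_odds)
= 0.2621132 / (1 + 0.2621132)
= 0.2621132 / 1.2621132
= 0.2077

0.2077


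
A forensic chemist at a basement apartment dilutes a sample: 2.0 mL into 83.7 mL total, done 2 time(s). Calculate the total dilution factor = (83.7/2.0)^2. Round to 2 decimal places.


Dilution factor calculation:
Single dilution = V_total / V_sample = 83.7 / 2.0 ≈ 41.85
Number of dilutions = 2
Total DF = (83.7 / 2.0)^2 (full precision, rounded at the end) = 1751.42

1751.42


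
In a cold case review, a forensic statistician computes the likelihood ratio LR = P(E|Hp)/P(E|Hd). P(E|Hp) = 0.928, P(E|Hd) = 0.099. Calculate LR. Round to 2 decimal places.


Likelihood ratio calculation:
LR = P(E|Hp) / P(E|Hd)
LR = 0.928 / 0.099
LR = 9.37

9.37


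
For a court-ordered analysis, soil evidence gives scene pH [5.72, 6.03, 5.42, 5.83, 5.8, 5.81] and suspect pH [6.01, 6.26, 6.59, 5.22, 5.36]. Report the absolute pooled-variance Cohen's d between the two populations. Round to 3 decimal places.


Pooled-variance Cohen's d for soil pH comparison:
Scene mean = 34.61 / 6 = 5.768333
Suspect mean = 29.44 / 5 = 5.888
Scene sample variance s_s^2 = 0.039737
Suspect sample variance s_c^2 = 0.34277
Pooled variance = ((n_s-1)*s_s^2 + (n_c-1)*s_c^2) / (n_s + n_c - 2) = 0.174418
Pooled SD = sqrt(0.174418) = 0.417634
Mean difference = -0.119667
|d| = |-0.119667| / 0.417634 = 0.287

0.287


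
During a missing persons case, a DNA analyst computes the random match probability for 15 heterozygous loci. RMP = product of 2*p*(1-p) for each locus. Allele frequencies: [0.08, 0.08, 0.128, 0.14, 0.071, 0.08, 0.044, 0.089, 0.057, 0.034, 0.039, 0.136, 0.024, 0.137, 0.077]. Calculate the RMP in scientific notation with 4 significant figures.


Computing RMP for 15 loci:
Locus 1: 2 * 0.08 * 0.92 = 0.1472
Locus 2: 2 * 0.08 * 0.92 = 0.1472
Locus 3: 2 * 0.128 * 0.872 = 0.223232
Locus 4: 2 * 0.14 * 0.86 = 0.2408
Locus 5: 2 * 0.071 * 0.929 = 0.131918
Locus 6: 2 * 0.08 * 0.92 = 0.1472
Locus 7: 2 * 0.044 * 0.956 = 0.084128
Locus 8: 2 * 0.089 * 0.911 = 0.162158
Locus 9: 2 * 0.057 * 0.943 = 0.107502
Locus 10: 2 * 0.034 * 0.966 = 0.065688
Locus 11: 2 * 0.039 * 0.961 = 0.074958
Locus 12: 2 * 0.136 * 0.864 = 0.235008
Locus 13: 2 * 0.024 * 0.976 = 0.046848
Locus 14: 2 * 0.137 * 0.863 = 0.236462
Locus 15: 2 * 0.077 * 0.923 = 0.142142
RMP = 6.044e-14

6.044e-14


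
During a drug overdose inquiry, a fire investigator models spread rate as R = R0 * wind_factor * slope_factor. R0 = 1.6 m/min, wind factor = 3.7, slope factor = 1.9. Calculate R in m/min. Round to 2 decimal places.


Fire spread rate calculation:
R = R0 * wind_factor * slope_factor
= 1.6 * 3.7 * 1.9
= 5.92 * 1.9
= 11.25 m/min

11.25


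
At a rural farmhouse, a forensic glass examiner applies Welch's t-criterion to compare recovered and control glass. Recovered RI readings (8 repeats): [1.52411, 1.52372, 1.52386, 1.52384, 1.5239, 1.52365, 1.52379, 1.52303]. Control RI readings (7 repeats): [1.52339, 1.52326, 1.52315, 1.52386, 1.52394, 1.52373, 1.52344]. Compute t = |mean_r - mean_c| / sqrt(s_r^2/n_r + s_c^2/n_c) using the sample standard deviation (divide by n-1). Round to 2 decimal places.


Welch's t-criterion for glass RI comparison:
Recovered mean = sum / n_r = 12.1899 / 8 = 1.5237375
Control mean = sum / n_c = 10.66477 / 7 = 1.5235386
Recovered sample variance s_r^2 = 1.00279e-07
Control sample variance s_c^2 = 9.3581e-08
Welch SE (unpooled) = sqrt(s_r^2/n_r + s_c^2/n_c) = sqrt(1.25348e-08 + 1.33687e-08) = sqrt(2.59035e-08) = 0.000160946
|mean_r - mean_c| = 0.000198929
t = 0.000198929 / 0.000160946 = 1.24

1.24


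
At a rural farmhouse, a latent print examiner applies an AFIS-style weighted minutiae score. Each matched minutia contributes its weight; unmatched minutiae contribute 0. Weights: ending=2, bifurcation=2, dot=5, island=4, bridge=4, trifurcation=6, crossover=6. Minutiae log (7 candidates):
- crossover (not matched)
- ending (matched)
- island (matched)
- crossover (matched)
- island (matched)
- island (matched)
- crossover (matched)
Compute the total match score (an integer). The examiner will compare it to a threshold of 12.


Weighted minutiae match score:
  crossover: not matched, +0
  ending: matched, +2 (running total 2)
  island: matched, +4 (running total 6)
  crossover: matched, +6 (running total 12)
  island: matched, +4 (running total 16)
  island: matched, +4 (running total 20)
  crossover: matched, +6 (running total 26)
Total score = 26
Threshold = 12; verdict = identification

26


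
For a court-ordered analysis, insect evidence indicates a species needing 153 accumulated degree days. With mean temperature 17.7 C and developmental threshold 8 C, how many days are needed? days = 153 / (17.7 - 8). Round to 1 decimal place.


Insect development time:
Effective temperature = avg_temp - T_base = 17.7 - 8 = 9.7 C
Days = ADD / effective_temp = 153 / 9.7 = 15.8 days

15.8


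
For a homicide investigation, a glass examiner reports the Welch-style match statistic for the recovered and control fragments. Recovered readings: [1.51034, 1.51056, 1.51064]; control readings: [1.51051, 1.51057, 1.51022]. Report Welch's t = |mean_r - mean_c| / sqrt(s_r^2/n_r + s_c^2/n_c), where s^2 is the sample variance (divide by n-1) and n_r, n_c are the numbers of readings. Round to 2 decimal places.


Welch's t-criterion for glass RI comparison:
Recovered mean = sum / n_r = 4.53154 / 3 = 1.5105133
Control mean = sum / n_c = 4.5313 / 3 = 1.5104333
Recovered sample variance s_r^2 = 2.41333e-08
Control sample variance s_c^2 = 3.50333e-08
Welch SE (unpooled) = sqrt(s_r^2/n_r + s_c^2/n_c) = sqrt(8.04444e-09 + 1.16778e-08) = sqrt(1.97222e-08) = 0.000140436
|mean_r - mean_c| = 8e-05
t = 8e-05 / 0.000140436 = 0.57

0.57


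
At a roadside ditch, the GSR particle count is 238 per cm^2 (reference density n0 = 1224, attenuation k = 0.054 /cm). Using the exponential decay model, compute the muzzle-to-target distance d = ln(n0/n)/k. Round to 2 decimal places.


GSR distance calculation:
n0/n = 1224 / 238 = 5.142857
ln(n0/n) = 1.637609
d = 1.637609 / 0.054 = 30.33 cm

30.33


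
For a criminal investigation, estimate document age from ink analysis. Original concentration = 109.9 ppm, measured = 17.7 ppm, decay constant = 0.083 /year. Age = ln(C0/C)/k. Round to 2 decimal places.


Document age estimation:
C0/C = 109.9 / 17.7 = 6.20904
ln(C0/C) = 1.826006
t = 1.826006 / 0.083 = 22.00 years

22.00


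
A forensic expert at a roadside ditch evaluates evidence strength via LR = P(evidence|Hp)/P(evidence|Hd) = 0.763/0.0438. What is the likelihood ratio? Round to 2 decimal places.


Likelihood ratio calculation:
LR = P(E|Hp) / P(E|Hd)
LR = 0.763 / 0.0438
LR = 17.42

17.42


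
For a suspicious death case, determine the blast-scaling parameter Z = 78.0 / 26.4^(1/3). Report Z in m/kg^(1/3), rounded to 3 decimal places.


Scaled distance calculation:
W^(1/3) = 26.4^(1/3) = 2.977611
Z = R / W^(1/3) = 78.0 / 2.977611
Z = 26.195 m/kg^(1/3)

26.195


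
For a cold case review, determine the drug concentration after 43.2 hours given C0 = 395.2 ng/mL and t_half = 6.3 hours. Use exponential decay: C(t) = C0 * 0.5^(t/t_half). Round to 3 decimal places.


Drug concentration decay:
Number of half-lives = t / t_half = 43.2 / 6.3 = 6.857143
Decay factor = 0.5^6.857143 = 0.0086257
C(t) = 395.2 * 0.0086257 = 3.409 ng/mL

3.409


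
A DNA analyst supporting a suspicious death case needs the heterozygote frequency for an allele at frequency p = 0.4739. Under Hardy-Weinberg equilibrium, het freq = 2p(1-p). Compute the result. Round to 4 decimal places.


Hardy-Weinberg heterozygote frequency:
q = 1 - p = 1 - 0.4739 = 0.5261
2pq = 2 * 0.4739 * 0.5261 = 0.4986

0.4986


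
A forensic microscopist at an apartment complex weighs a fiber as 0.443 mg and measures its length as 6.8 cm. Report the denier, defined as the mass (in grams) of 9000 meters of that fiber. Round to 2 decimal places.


Denier calculation:
Mass in grams = 0.443 mg / 1000 = 0.000443 g
Length in meters = 6.8 cm / 100 = 0.068 m
Linear density = mass / length = 0.000443 / 0.068 = 0.00651471 g/m
Denier = (g/m) * 9000 = 0.00651471 * 9000 = 58.63

58.63


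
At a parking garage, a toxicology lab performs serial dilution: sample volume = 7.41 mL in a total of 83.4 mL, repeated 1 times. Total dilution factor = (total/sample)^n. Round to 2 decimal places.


Dilution factor calculation:
Single dilution = V_total / V_sample = 83.4 / 7.41 ≈ 11.255061
Number of dilutions = 1
Total DF = (83.4 / 7.41)^1 (full precision, rounded at the end) = 11.26

11.26


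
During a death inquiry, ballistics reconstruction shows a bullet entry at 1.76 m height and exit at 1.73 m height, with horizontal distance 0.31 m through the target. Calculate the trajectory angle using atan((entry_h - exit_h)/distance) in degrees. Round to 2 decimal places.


Bullet trajectory angle:
Height difference = 1.76 - 1.73 = 0.03 m
angle = atan(0.03 / 0.31)
angle = atan(0.096774)
angle = 5.53 degrees

5.53


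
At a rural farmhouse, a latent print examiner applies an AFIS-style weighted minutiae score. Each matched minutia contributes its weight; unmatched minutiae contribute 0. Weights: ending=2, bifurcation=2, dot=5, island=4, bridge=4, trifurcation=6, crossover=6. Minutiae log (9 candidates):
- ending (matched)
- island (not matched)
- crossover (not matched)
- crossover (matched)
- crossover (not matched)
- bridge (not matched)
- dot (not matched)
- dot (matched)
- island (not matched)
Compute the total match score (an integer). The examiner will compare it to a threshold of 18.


Weighted minutiae match score:
  ending: matched, +2 (running total 2)
  island: not matched, +0
  crossover: not matched, +0
  crossover: matched, +6 (running total 8)
  crossover: not matched, +0
  bridge: not matched, +0
  dot: not matched, +0
  dot: matched, +5 (running total 13)
  island: not matched, +0
Total score = 13
Threshold = 18; verdict = inconclusive

13


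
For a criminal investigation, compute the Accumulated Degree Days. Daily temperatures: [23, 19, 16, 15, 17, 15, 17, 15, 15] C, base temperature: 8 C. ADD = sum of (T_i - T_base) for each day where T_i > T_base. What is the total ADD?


Computing ADD day by day:
Day 1: max(0, 23 - 8) = 15
Day 2: max(0, 19 - 8) = 11
Day 3: max(0, 16 - 8) = 8
Day 4: max(0, 15 - 8) = 7
Day 5: max(0, 17 - 8) = 9
Day 6: max(0, 15 - 8) = 7
Day 7: max(0, 17 - 8) = 9
Day 8: max(0, 15 - 8) = 7
Day 9: max(0, 15 - 8) = 7
Total ADD = 80

80


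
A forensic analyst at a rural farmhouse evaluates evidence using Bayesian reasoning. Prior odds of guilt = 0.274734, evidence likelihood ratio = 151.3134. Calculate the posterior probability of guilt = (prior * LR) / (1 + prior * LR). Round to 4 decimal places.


Bayesian evidence evaluation:
Posterior odds = prior_odds * LR = 0.274734 * 151.3134 = 41.57094
Posterior probability = posterior_odds / (1 + posterior_odds)
= 41.57094 / (1 + 41.57094)
= 41.57094 / 42.57094
= 0.9765

0.9765


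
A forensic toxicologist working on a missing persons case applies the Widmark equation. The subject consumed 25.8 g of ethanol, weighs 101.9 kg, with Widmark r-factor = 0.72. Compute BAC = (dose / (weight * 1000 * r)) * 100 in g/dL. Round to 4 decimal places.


Applying the Widmark formula:
BAC = (dose_g / (body_wt * 1000 * r)) * 100
Denominator = 101.9 * 1000 * 0.72 = 73368
BAC = (25.8 / 73368) * 100
BAC = 0.0352 g/dL

0.0352


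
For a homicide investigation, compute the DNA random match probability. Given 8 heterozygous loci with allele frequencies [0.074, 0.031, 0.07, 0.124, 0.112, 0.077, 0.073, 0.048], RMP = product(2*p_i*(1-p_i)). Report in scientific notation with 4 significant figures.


Computing RMP for 8 loci:
Locus 1: 2 * 0.074 * 0.926 = 0.137048
Locus 2: 2 * 0.031 * 0.969 = 0.060078
Locus 3: 2 * 0.07 * 0.93 = 0.1302
Locus 4: 2 * 0.124 * 0.876 = 0.217248
Locus 5: 2 * 0.112 * 0.888 = 0.198912
Locus 6: 2 * 0.077 * 0.923 = 0.142142
Locus 7: 2 * 0.073 * 0.927 = 0.135342
Locus 8: 2 * 0.048 * 0.952 = 0.091392
RMP = 8.145e-08

8.145e-08


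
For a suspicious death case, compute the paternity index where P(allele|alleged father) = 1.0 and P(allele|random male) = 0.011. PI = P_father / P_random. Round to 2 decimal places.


Paternity Index calculation:
PI = P(allele|father) / P(allele|random)
PI = 1.0 / 0.011
PI = 90.91

90.91


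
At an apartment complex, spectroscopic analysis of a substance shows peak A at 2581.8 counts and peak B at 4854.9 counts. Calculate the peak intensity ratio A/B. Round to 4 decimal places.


Spectral peak ratio:
Peak A = 2581.8 counts
Peak B = 4854.9 counts
Ratio = 2581.8 / 4854.9 = 0.5318

0.5318


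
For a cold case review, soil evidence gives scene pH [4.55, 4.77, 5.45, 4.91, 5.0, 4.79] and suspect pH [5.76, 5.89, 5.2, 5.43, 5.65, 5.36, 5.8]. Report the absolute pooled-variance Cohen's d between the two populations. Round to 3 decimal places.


Pooled-variance Cohen's d for soil pH comparison:
Scene mean = 29.47 / 6 = 4.911667
Suspect mean = 39.09 / 7 = 5.584286
Scene sample variance s_s^2 = 0.092657
Suspect sample variance s_c^2 = 0.066162
Pooled variance = ((n_s-1)*s_s^2 + (n_c-1)*s_c^2) / (n_s + n_c - 2) = 0.078205
Pooled SD = sqrt(0.078205) = 0.279652
Mean difference = -0.672619
|d| = |-0.672619| / 0.279652 = 2.405

2.405


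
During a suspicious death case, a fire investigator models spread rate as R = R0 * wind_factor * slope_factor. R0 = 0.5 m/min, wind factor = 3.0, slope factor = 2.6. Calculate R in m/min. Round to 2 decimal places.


Fire spread rate calculation:
R = R0 * wind_factor * slope_factor
= 0.5 * 3.0 * 2.6
= 1.5 * 2.6
= 3.90 m/min

3.90
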